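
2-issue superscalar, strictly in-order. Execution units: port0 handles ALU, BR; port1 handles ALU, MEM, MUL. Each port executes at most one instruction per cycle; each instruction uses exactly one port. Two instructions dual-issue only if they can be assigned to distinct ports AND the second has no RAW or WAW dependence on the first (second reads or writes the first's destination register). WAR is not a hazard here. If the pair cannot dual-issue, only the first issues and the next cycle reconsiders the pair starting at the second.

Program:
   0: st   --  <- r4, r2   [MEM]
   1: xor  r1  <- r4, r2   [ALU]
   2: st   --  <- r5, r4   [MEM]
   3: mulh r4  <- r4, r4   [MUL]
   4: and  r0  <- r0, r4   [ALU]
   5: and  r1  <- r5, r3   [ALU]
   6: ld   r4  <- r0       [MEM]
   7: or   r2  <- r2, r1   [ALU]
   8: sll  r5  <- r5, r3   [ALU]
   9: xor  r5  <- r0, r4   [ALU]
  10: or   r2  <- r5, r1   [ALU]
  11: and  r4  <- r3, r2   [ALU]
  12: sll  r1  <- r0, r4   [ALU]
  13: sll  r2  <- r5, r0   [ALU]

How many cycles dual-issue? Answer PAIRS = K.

PAIRS = 4

0. st;xor @i0+i1  | pair
1. st @i2  | no-port MEM/MUL
2. mulh @i3  | RAW r4
3. and;and @i4+i5  | pair
4. ld;or @i6+i7  | pair
5. sll @i8  | WAW r5
6. xor @i9  | RAW r5
7. or @i10  | RAW r2
8. and @i11  | RAW r4
9. sll;sll @i12+i13  | pair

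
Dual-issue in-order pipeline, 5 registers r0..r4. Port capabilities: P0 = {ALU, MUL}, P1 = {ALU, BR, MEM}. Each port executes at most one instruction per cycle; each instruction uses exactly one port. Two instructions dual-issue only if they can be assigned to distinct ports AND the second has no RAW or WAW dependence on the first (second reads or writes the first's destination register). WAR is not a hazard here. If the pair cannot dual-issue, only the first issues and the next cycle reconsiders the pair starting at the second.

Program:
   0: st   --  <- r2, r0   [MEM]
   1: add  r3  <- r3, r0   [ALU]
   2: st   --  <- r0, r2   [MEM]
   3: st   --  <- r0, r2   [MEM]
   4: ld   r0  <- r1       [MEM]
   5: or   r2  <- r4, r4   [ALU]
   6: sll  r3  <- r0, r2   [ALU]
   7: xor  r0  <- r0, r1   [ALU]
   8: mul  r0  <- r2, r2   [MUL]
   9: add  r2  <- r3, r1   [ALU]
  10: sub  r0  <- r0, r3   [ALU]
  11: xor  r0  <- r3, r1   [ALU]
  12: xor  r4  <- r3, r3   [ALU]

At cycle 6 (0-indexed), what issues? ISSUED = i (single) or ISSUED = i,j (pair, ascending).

#0 head=0: st+add i0/i1 dual
#1 head=2: st i2 no-port MEM/MEM
#2 head=3: st i3 no-port MEM/MEM
#3 head=4: ld+or i4/i5 dual
#4 head=6: sll+xor i6/i7 dual
#5 head=8: mul+add i8/i9 dual
#6 head=10: sub i10 WAW r0
#7 head=11: xor+xor i11/i12 dual

ISSUED = 10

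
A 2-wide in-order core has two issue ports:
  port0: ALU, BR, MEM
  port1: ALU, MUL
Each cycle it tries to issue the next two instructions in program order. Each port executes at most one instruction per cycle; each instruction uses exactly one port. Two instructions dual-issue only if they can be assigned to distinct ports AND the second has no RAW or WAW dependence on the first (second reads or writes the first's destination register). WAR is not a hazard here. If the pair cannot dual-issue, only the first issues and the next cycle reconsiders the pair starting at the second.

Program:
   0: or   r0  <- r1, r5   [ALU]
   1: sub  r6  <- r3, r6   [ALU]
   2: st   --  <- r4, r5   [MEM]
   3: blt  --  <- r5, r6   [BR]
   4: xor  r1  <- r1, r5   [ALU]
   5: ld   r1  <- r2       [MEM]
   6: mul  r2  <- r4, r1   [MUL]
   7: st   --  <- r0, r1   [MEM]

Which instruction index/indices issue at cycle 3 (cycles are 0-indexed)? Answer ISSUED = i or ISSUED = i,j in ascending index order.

t=0 i0&i1:or;sub ; dual
t=1 i2:st ; no-port MEM/BR
t=2 i3&i4:blt;xor ; dual
t=3 i5:ld ; RAW r1
t=4 i6&i7:mul;st ; dual

ISSUED = 5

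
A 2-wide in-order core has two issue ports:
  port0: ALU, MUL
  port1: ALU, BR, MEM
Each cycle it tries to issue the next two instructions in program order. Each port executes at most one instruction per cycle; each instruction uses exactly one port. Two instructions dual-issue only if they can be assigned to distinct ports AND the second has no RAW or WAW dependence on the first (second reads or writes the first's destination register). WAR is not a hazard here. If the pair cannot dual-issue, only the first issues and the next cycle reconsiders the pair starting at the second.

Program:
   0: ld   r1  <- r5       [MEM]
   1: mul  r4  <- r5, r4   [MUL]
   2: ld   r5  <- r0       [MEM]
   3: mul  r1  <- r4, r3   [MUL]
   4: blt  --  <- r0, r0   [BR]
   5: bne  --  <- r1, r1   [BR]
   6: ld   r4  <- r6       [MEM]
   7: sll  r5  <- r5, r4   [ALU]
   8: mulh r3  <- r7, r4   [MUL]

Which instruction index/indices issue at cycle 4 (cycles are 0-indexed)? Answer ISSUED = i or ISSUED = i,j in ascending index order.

c0: i0&i1 ld/mul  dual
c1: i2&i3 ld/mul  dual
c2: i4 blt  no-port BR/BR
c3: i5 bne  no-port BR/MEM
c4: i6 ld  RAW r4
c5: i7&i8 sll/mulh  dual

ISSUED = 6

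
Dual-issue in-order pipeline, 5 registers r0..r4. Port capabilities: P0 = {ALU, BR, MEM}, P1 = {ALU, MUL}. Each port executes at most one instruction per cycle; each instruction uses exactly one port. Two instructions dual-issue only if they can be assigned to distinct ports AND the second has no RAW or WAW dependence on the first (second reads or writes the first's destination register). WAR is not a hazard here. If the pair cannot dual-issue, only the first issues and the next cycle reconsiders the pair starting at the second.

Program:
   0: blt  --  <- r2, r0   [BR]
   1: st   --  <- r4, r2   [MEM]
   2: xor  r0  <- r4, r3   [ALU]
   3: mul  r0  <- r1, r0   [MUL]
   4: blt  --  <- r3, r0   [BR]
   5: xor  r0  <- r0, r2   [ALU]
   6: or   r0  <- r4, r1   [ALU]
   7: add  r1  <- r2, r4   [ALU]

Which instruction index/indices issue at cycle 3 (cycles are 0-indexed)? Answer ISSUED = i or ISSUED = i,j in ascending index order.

ISSUED = 4,5

t=0 i0:blt.BR ; no-port BR/MEM
t=1 i1,i2:st.MEM+xor.ALU ; pair
t=2 i3:mul.MUL ; RAW r0
t=3 i4,i5:blt.BR+xor.ALU ; pair
t=4 i6,i7:or.ALU+add.ALU ; pair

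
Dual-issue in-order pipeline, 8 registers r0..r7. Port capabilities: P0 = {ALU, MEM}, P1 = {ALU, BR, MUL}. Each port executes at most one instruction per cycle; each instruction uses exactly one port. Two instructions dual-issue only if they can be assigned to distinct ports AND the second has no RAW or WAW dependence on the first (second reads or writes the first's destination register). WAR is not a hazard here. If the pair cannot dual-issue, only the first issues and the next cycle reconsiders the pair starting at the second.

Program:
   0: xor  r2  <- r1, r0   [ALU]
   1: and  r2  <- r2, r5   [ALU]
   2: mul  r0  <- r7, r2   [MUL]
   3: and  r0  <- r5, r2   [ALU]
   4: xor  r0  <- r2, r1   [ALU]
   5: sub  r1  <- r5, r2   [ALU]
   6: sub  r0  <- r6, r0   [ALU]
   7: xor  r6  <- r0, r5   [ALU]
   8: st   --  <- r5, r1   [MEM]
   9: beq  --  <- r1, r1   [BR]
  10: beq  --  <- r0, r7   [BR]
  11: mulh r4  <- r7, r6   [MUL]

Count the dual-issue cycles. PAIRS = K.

PAIRS = 2

[0] i0  xor.ALU  -- RAW+WAW r2
[1] i1  and.ALU  -- RAW r2
[2] i2  mul.MUL  -- WAW r0
[3] i3  and.ALU  -- WAW r0
[4] i4,i5  xor.ALU/sub.ALU  -- dual
[5] i6  sub.ALU  -- RAW r0
[6] i7,i8  xor.ALU/st.MEM  -- dual
[7] i9  beq.BR  -- no-port BR/BR
[8] i10  beq.BR  -- no-port BR/MUL
[9] i11  mulh.MUL  -- tail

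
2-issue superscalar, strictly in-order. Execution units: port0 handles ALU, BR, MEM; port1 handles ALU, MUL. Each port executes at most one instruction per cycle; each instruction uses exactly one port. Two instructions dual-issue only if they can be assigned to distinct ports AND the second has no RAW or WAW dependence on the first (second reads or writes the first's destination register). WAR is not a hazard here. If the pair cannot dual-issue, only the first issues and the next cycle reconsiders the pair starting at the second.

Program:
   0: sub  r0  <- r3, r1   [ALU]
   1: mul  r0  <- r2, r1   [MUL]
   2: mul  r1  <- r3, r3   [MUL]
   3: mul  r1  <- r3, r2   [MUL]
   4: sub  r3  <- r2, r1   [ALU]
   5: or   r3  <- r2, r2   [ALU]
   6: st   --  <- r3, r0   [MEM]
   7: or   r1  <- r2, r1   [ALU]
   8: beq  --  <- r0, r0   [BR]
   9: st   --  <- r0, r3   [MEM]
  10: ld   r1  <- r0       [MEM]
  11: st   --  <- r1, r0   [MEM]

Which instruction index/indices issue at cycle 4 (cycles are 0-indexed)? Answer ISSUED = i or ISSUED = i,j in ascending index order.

ISSUED = 4

c0: i0 sub  WAW r0
c1: i1 mul  no-port MUL/MUL
c2: i2 mul  no-port MUL/MUL
c3: i3 mul  RAW r1
c4: i4 sub  WAW r3
c5: i5 or  RAW r3
c6: i6+i7 st;or  2-wide
c7: i8 beq  no-port BR/MEM
c8: i9 st  no-port MEM/MEM
c9: i10 ld  no-port MEM/MEM
c10: i11 st  tail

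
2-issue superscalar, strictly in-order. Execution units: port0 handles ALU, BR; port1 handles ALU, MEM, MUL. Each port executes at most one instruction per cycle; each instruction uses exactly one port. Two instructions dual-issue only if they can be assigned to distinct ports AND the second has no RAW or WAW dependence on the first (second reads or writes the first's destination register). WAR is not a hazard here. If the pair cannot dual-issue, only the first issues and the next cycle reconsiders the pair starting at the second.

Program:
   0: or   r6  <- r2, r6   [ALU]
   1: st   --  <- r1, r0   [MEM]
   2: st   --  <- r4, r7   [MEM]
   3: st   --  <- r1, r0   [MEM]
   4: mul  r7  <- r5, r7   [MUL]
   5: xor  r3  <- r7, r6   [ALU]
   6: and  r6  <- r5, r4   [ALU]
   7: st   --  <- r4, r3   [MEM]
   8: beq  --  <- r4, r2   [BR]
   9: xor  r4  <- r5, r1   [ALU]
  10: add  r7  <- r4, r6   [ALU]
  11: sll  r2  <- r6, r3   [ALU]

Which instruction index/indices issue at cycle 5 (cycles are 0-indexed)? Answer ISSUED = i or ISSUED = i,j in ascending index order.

ISSUED = 7,8

0. or/st @i0,i1  | 2-wide
1. st @i2  | no-port MEM/MEM
2. st @i3  | no-port MEM/MUL
3. mul @i4  | RAW r7
4. xor/and @i5,i6  | 2-wide
5. st/beq @i7,i8  | 2-wide
6. xor @i9  | RAW r4
7. add/sll @i10,i11  | 2-wide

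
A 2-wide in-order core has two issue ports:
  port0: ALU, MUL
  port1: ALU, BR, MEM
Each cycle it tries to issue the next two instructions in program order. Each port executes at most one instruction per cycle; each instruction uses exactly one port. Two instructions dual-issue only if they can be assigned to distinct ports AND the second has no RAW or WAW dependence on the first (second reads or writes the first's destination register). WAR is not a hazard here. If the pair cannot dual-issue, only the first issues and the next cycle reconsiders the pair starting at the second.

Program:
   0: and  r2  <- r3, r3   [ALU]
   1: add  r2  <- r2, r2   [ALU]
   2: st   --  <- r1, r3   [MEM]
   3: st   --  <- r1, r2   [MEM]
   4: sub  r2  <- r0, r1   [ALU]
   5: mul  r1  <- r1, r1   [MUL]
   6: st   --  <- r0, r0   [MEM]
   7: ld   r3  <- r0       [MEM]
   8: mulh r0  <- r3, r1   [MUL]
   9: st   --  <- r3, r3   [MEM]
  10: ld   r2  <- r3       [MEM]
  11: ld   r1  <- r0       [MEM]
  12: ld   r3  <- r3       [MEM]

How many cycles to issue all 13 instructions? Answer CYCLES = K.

  cy0 -> i0 (and) RAW+WAW r2
  cy1 -> i1&i2 (add st) dual
  cy2 -> i3&i4 (st sub) dual
  cy3 -> i5&i6 (mul st) dual
  cy4 -> i7 (ld) RAW r3
  cy5 -> i8&i9 (mulh st) dual
  cy6 -> i10 (ld) no-port MEM/MEM
  cy7 -> i11 (ld) no-port MEM/MEM
  cy8 -> i12 (ld) tail

CYCLES = 9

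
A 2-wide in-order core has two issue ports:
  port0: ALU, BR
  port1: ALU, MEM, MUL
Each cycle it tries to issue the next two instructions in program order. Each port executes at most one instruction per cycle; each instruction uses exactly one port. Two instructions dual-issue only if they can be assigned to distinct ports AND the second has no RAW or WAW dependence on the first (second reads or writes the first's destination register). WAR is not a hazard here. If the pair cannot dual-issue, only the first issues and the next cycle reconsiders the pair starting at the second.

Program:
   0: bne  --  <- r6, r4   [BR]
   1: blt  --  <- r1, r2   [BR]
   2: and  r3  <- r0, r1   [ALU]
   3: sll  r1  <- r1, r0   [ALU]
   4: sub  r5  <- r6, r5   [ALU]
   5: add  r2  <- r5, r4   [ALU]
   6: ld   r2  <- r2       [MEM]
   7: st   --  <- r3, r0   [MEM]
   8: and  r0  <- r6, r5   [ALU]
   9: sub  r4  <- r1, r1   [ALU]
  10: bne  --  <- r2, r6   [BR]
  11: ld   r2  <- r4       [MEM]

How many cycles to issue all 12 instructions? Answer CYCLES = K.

CYCLES = 8

0. bne.BR @i0  | no-port BR/BR
1. blt.BR/and.ALU @i1+i2  | dual
2. sll.ALU/sub.ALU @i3+i4  | dual
3. add.ALU @i5  | RAW+WAW r2
4. ld.MEM @i6  | no-port MEM/MEM
5. st.MEM/and.ALU @i7+i8  | dual
6. sub.ALU/bne.BR @i9+i10  | dual
7. ld.MEM @i11  | tail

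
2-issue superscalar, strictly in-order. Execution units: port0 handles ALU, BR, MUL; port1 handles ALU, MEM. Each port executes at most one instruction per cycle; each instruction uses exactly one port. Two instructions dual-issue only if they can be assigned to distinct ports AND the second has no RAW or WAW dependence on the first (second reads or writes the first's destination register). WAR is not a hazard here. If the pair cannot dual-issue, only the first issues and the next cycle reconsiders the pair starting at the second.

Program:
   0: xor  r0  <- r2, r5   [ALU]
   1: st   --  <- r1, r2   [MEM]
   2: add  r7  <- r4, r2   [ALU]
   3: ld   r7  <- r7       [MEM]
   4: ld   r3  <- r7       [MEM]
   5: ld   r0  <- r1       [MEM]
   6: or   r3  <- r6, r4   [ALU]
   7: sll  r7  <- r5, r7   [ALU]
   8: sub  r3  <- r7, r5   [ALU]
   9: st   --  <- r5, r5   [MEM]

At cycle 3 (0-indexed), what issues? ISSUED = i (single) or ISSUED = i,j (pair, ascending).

  cy0 -> i0/i1 (xor st) 2-wide
  cy1 -> i2 (add) RAW+WAW r7
  cy2 -> i3 (ld) no-port MEM/MEM
  cy3 -> i4 (ld) no-port MEM/MEM
  cy4 -> i5/i6 (ld or) 2-wide
  cy5 -> i7 (sll) RAW r7
  cy6 -> i8/i9 (sub st) 2-wide

ISSUED = 4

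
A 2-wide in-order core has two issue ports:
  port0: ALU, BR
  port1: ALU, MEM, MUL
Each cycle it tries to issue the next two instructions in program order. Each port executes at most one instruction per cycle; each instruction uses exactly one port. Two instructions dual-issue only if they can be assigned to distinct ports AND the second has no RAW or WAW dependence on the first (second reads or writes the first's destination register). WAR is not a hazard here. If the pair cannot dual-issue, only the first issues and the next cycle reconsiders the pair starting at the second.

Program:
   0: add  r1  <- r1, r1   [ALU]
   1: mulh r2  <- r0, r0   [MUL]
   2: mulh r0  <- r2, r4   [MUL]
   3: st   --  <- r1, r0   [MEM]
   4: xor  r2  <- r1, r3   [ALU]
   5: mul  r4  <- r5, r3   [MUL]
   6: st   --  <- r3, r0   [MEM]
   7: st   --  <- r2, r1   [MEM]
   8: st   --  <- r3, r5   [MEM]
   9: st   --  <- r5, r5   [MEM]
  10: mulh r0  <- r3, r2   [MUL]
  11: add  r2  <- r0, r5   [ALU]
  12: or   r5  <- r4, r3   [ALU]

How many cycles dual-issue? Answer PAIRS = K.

PAIRS = 3

0. add.ALU;mulh.MUL @i0/i1  | 2-wide
1. mulh.MUL @i2  | no-port MUL/MEM
2. st.MEM;xor.ALU @i3/i4  | 2-wide
3. mul.MUL @i5  | no-port MUL/MEM
4. st.MEM @i6  | no-port MEM/MEM
5. st.MEM @i7  | no-port MEM/MEM
6. st.MEM @i8  | no-port MEM/MEM
7. st.MEM @i9  | no-port MEM/MUL
8. mulh.MUL @i10  | RAW r0
9. add.ALU;or.ALU @i11/i12  | 2-wide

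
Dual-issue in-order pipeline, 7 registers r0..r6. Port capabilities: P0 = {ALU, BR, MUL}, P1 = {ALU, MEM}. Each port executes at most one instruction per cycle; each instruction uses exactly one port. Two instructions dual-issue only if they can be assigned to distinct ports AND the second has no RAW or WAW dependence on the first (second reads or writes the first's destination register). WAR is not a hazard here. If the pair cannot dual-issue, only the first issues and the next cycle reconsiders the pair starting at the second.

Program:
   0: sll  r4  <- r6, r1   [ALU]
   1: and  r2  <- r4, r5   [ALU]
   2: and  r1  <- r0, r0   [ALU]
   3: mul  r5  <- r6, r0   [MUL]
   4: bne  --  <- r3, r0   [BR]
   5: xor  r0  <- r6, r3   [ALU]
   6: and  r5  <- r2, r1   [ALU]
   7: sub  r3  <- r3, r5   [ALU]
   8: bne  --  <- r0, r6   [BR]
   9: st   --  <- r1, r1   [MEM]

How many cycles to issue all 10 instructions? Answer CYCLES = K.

  cy0 -> i0 (sll.ALU) RAW r4
  cy1 -> i1&i2 (and.ALU/and.ALU) dual
  cy2 -> i3 (mul.MUL) no-port MUL/BR
  cy3 -> i4&i5 (bne.BR/xor.ALU) dual
  cy4 -> i6 (and.ALU) RAW r5
  cy5 -> i7&i8 (sub.ALU/bne.BR) dual
  cy6 -> i9 (st.MEM) tail

CYCLES = 7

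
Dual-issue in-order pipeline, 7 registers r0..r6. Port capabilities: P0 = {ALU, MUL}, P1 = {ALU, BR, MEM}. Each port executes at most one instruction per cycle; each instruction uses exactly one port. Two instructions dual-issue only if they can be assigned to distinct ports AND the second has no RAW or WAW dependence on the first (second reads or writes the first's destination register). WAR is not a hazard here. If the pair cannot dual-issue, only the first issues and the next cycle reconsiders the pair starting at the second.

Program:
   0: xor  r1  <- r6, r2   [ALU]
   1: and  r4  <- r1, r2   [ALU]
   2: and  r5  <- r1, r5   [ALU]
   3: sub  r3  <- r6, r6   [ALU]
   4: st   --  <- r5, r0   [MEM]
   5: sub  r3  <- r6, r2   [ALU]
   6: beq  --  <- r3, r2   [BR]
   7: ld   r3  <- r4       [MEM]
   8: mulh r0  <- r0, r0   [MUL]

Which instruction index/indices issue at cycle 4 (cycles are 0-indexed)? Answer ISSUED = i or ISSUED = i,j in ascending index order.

0. xor.ALU @i0  | RAW r1
1. and.ALU/and.ALU @i1+i2  | pair
2. sub.ALU/st.MEM @i3+i4  | pair
3. sub.ALU @i5  | RAW r3
4. beq.BR @i6  | no-port BR/MEM
5. ld.MEM/mulh.MUL @i7+i8  | pair

ISSUED = 6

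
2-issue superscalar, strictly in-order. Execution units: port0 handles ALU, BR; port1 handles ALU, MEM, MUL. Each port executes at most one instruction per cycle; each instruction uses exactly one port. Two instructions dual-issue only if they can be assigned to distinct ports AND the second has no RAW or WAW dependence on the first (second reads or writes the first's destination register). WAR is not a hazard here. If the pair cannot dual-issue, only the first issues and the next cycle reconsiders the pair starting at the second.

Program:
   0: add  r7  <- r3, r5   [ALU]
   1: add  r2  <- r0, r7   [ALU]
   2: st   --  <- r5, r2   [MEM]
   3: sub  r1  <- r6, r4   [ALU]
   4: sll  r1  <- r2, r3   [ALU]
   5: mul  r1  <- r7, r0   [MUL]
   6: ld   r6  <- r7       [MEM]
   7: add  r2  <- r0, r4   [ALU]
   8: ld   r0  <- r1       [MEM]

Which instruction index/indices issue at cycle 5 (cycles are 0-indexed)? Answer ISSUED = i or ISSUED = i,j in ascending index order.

  cy0 -> i0 (add) RAW r7
  cy1 -> i1 (add) RAW r2
  cy2 -> i2,i3 (st+sub) dual
  cy3 -> i4 (sll) WAW r1
  cy4 -> i5 (mul) no-port MUL/MEM
  cy5 -> i6,i7 (ld+add) dual
  cy6 -> i8 (ld) tail

ISSUED = 6,7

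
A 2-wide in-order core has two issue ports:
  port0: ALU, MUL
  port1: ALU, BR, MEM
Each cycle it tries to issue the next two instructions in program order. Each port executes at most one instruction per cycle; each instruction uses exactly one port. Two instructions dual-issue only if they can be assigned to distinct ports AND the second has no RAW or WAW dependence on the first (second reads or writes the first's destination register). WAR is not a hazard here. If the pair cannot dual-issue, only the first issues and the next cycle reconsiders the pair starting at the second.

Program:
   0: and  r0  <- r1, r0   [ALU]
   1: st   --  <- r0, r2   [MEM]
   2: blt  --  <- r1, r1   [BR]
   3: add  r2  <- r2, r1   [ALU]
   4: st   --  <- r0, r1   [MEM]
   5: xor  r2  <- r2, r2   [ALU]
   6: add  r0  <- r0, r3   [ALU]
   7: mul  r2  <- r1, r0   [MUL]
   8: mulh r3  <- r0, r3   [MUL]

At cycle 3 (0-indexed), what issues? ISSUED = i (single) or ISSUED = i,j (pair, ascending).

c0: i0 and.ALU  RAW r0
c1: i1 st.MEM  no-port MEM/BR
c2: i2+i3 blt.BR;add.ALU  dual
c3: i4+i5 st.MEM;xor.ALU  dual
c4: i6 add.ALU  RAW r0
c5: i7 mul.MUL  no-port MUL/MUL
c6: i8 mulh.MUL  tail

ISSUED = 4,5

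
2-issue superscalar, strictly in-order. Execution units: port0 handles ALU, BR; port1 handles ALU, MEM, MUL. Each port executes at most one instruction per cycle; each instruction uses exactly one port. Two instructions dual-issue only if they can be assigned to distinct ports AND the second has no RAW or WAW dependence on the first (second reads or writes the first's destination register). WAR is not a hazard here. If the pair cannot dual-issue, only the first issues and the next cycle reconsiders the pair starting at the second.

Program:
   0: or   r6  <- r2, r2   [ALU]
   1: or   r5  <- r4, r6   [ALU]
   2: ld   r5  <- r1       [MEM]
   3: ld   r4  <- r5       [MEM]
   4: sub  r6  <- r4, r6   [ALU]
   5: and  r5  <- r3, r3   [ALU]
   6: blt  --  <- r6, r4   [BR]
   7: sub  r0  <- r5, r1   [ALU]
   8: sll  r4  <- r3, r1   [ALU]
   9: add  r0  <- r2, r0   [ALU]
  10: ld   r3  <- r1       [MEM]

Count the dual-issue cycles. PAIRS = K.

PAIRS = 3

c0: i0 or.ALU  RAW r6
c1: i1 or.ALU  WAW r5
c2: i2 ld.MEM  no-port MEM/MEM
c3: i3 ld.MEM  RAW r4
c4: i4&i5 sub.ALU and.ALU  pair
c5: i6&i7 blt.BR sub.ALU  pair
c6: i8&i9 sll.ALU add.ALU  pair
c7: i10 ld.MEM  tail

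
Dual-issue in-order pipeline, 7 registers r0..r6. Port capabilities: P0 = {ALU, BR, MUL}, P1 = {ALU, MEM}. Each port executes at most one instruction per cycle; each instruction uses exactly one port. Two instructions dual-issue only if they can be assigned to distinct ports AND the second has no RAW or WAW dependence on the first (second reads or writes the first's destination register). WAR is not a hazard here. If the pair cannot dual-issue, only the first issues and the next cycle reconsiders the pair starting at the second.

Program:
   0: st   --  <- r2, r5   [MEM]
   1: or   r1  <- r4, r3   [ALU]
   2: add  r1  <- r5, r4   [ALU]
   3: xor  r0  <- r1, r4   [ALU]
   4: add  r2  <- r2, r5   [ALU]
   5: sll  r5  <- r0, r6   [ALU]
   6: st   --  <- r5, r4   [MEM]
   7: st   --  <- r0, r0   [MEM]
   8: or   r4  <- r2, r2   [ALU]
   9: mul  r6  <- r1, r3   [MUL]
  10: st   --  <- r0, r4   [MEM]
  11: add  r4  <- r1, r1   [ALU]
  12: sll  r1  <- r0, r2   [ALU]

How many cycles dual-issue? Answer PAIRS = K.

t=0 i0/i1:st or ; dual
t=1 i2:add ; RAW r1
t=2 i3/i4:xor add ; dual
t=3 i5:sll ; RAW r5
t=4 i6:st ; no-port MEM/MEM
t=5 i7/i8:st or ; dual
t=6 i9/i10:mul st ; dual
t=7 i11/i12:add sll ; dual

PAIRS = 5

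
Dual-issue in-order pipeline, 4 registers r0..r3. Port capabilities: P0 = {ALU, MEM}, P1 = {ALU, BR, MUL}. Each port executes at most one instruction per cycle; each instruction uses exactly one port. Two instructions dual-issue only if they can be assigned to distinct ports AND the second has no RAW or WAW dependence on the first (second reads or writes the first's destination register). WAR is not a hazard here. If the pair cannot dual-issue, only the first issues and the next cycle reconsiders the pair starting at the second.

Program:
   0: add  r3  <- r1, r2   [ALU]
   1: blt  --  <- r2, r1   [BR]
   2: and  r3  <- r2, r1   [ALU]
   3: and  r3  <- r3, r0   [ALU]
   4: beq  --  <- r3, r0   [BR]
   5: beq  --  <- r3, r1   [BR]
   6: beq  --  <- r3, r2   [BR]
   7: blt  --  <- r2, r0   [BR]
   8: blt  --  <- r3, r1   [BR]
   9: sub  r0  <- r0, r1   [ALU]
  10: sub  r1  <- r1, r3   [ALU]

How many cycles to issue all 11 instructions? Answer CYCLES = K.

t=0 i0/i1:add;blt ; dual
t=1 i2:and ; RAW+WAW r3
t=2 i3:and ; RAW r3
t=3 i4:beq ; no-port BR/BR
t=4 i5:beq ; no-port BR/BR
t=5 i6:beq ; no-port BR/BR
t=6 i7:blt ; no-port BR/BR
t=7 i8/i9:blt;sub ; dual
t=8 i10:sub ; tail

CYCLES = 9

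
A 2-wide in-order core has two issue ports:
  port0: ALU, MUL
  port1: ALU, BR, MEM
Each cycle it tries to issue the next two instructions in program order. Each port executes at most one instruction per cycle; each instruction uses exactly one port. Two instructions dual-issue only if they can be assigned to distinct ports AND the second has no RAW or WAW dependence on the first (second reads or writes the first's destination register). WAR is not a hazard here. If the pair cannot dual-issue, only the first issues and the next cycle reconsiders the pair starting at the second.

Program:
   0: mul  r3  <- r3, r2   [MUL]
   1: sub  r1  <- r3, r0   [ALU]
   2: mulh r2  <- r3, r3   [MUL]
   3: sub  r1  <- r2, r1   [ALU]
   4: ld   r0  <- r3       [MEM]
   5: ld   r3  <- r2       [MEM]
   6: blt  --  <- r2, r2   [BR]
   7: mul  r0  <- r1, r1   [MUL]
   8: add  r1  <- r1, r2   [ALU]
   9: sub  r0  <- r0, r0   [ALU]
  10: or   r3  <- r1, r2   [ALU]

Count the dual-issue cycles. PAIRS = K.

PAIRS = 4

#0 head=0: mul i0 RAW r3
#1 head=1: sub+mulh i1&i2 2-wide
#2 head=3: sub+ld i3&i4 2-wide
#3 head=5: ld i5 no-port MEM/BR
#4 head=6: blt+mul i6&i7 2-wide
#5 head=8: add+sub i8&i9 2-wide
#6 head=10: or i10 tail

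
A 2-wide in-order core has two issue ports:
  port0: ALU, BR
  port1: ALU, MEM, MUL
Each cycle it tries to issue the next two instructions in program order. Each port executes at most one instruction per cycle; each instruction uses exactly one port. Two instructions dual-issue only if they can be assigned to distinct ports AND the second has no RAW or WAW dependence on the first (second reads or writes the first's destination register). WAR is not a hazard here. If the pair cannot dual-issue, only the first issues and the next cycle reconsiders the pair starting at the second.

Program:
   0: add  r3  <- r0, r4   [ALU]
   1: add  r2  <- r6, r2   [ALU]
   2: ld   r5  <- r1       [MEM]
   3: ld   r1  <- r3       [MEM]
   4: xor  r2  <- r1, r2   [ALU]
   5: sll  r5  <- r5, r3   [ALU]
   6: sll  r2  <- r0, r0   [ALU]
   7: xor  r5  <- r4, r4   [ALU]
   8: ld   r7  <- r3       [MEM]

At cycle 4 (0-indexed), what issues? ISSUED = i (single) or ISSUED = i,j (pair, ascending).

ISSUED = 6,7

c0: i0,i1 add.ALU+add.ALU  dual
c1: i2 ld.MEM  no-port MEM/MEM
c2: i3 ld.MEM  RAW r1
c3: i4,i5 xor.ALU+sll.ALU  dual
c4: i6,i7 sll.ALU+xor.ALU  dual
c5: i8 ld.MEM  tail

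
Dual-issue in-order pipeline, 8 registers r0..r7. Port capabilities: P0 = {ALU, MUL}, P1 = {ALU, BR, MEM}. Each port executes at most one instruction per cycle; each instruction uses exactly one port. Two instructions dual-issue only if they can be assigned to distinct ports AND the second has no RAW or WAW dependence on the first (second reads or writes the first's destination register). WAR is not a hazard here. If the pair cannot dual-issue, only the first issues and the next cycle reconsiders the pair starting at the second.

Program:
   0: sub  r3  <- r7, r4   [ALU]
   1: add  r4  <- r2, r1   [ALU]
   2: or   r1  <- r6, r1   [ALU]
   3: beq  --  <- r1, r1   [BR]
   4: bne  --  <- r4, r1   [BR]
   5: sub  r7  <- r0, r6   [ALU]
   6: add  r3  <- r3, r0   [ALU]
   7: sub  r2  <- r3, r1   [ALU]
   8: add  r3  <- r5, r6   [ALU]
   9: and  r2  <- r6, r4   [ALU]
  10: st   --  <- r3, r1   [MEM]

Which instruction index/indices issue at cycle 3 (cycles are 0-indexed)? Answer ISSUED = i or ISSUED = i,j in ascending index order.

[0] i0/i1  sub.ALU;add.ALU  -- 2-wide
[1] i2  or.ALU  -- RAW r1
[2] i3  beq.BR  -- no-port BR/BR
[3] i4/i5  bne.BR;sub.ALU  -- 2-wide
[4] i6  add.ALU  -- RAW r3
[5] i7/i8  sub.ALU;add.ALU  -- 2-wide
[6] i9/i10  and.ALU;st.MEM  -- 2-wide

ISSUED = 4,5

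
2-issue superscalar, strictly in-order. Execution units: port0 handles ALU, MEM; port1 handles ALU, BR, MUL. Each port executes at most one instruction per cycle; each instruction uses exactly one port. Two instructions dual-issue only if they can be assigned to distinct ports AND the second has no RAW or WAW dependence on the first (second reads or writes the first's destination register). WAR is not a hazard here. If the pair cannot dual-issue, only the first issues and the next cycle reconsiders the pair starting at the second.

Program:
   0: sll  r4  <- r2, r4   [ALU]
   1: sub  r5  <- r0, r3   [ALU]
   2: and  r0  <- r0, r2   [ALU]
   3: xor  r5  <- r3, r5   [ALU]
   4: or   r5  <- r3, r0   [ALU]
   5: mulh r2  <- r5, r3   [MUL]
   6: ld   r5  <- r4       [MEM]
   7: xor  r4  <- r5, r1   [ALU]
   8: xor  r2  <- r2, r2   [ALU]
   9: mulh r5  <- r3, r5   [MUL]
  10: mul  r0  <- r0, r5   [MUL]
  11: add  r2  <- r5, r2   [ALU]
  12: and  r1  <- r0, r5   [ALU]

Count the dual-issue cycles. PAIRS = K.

#0 head=0: sll.ALU+sub.ALU i0&i1 dual
#1 head=2: and.ALU+xor.ALU i2&i3 dual
#2 head=4: or.ALU i4 RAW r5
#3 head=5: mulh.MUL+ld.MEM i5&i6 dual
#4 head=7: xor.ALU+xor.ALU i7&i8 dual
#5 head=9: mulh.MUL i9 no-port MUL/MUL
#6 head=10: mul.MUL+add.ALU i10&i11 dual
#7 head=12: and.ALU i12 tail

PAIRS = 5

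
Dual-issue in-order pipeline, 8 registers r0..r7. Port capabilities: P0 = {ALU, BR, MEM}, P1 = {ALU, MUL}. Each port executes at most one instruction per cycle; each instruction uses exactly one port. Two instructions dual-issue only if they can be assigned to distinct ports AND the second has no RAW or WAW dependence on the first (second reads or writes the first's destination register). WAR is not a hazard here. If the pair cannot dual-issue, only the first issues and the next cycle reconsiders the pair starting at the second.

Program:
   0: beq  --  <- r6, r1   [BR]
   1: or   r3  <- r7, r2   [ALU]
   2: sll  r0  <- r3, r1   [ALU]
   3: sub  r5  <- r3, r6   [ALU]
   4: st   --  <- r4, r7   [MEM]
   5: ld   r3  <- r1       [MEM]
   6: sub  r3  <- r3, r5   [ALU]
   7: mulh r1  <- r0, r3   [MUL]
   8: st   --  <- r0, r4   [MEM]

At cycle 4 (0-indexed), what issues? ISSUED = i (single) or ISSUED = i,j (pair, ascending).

ISSUED = 6

0. beq or @i0+i1  | pair
1. sll sub @i2+i3  | pair
2. st @i4  | no-port MEM/MEM
3. ld @i5  | RAW+WAW r3
4. sub @i6  | RAW r3
5. mulh st @i7+i8  | pair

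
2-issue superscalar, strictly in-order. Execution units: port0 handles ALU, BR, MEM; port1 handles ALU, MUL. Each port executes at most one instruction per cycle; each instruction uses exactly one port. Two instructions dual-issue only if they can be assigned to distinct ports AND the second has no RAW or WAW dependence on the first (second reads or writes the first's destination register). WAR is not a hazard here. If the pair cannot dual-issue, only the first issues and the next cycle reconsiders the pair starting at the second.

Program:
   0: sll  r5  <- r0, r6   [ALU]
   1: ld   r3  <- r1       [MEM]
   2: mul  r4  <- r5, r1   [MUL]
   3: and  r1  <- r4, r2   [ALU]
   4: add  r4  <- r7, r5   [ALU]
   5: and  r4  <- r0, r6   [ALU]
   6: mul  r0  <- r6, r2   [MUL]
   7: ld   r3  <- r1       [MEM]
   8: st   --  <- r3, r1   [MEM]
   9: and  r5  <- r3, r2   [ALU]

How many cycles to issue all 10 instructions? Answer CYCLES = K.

CYCLES = 6

0. sll ld @i0+i1  | pair
1. mul @i2  | RAW r4
2. and add @i3+i4  | pair
3. and mul @i5+i6  | pair
4. ld @i7  | no-port MEM/MEM
5. st and @i8+i9  | pair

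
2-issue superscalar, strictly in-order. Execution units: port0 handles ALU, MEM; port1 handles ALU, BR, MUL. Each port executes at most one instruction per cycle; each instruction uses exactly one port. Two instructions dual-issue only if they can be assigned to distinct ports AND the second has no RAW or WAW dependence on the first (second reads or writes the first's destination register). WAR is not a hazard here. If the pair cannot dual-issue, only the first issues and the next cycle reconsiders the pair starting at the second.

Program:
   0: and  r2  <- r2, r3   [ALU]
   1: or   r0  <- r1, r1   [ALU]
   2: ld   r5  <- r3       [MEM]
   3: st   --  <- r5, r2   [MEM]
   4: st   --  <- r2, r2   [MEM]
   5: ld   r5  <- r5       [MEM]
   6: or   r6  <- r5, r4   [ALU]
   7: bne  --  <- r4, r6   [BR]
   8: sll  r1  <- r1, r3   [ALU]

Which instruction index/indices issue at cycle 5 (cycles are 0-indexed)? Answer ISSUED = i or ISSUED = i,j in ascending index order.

ISSUED = 6

c0: i0&i1 and;or  2-wide
c1: i2 ld  no-port MEM/MEM
c2: i3 st  no-port MEM/MEM
c3: i4 st  no-port MEM/MEM
c4: i5 ld  RAW r5
c5: i6 or  RAW r6
c6: i7&i8 bne;sll  2-wide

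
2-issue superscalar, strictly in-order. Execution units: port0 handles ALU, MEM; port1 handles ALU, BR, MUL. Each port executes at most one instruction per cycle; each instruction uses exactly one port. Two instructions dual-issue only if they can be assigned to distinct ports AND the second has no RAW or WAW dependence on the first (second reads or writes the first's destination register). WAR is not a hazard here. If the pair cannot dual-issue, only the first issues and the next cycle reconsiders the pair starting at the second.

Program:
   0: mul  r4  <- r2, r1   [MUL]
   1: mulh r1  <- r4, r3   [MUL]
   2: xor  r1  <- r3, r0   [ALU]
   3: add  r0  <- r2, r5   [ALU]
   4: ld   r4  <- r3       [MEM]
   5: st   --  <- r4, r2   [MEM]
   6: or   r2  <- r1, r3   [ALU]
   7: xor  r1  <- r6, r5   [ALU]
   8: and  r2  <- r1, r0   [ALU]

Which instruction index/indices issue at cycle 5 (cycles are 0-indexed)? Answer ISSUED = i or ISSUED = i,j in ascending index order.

0. mul.MUL @i0  | no-port MUL/MUL
1. mulh.MUL @i1  | WAW r1
2. xor.ALU add.ALU @i2/i3  | pair
3. ld.MEM @i4  | no-port MEM/MEM
4. st.MEM or.ALU @i5/i6  | pair
5. xor.ALU @i7  | RAW r1
6. and.ALU @i8  | tail

ISSUED = 7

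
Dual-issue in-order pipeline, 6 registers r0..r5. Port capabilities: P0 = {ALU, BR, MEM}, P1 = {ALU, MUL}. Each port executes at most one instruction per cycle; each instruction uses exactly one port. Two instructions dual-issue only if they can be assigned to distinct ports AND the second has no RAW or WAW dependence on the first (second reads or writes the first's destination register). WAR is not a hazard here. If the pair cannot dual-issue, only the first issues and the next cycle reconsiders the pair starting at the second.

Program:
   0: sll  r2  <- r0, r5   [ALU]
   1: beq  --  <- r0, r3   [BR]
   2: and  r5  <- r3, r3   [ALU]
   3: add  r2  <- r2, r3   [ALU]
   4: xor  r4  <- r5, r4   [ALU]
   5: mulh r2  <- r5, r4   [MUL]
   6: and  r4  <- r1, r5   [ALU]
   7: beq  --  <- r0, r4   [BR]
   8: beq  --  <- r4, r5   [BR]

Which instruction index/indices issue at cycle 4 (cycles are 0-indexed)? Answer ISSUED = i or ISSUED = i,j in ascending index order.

t=0 i0&i1:sll;beq ; 2-wide
t=1 i2&i3:and;add ; 2-wide
t=2 i4:xor ; RAW r4
t=3 i5&i6:mulh;and ; 2-wide
t=4 i7:beq ; no-port BR/BR
t=5 i8:beq ; tail

ISSUED = 7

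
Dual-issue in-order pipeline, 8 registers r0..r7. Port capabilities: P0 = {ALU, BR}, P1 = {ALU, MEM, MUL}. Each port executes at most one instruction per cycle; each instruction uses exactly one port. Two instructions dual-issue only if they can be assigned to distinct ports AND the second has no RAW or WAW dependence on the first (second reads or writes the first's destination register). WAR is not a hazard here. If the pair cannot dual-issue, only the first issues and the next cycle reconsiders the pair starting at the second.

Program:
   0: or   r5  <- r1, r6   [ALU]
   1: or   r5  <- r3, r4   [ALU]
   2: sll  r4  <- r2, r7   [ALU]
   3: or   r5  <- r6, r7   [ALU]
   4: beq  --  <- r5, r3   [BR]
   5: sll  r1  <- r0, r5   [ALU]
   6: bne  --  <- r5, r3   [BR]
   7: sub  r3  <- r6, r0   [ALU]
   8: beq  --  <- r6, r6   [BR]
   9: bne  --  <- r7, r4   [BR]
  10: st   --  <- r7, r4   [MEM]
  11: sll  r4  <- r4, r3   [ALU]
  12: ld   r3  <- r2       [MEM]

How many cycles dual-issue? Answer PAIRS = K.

PAIRS = 5

#0 head=0: or.ALU i0 WAW r5
#1 head=1: or.ALU+sll.ALU i1&i2 2-wide
#2 head=3: or.ALU i3 RAW r5
#3 head=4: beq.BR+sll.ALU i4&i5 2-wide
#4 head=6: bne.BR+sub.ALU i6&i7 2-wide
#5 head=8: beq.BR i8 no-port BR/BR
#6 head=9: bne.BR+st.MEM i9&i10 2-wide
#7 head=11: sll.ALU+ld.MEM i11&i12 2-wide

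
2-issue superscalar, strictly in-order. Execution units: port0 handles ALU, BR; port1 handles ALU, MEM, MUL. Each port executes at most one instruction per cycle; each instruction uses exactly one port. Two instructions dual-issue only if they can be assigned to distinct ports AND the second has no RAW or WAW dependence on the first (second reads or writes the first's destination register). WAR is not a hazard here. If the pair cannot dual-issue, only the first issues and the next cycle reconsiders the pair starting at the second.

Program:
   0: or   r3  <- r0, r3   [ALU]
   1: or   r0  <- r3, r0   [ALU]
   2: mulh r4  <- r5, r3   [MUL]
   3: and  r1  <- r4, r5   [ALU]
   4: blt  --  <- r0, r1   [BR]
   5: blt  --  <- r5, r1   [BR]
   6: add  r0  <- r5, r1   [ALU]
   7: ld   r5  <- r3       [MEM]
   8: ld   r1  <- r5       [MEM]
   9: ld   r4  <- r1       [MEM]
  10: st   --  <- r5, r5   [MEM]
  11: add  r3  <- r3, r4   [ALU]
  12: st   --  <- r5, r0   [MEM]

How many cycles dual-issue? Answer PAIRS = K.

PAIRS = 3

0. or @i0  | RAW r3
1. or;mulh @i1/i2  | 2-wide
2. and @i3  | RAW r1
3. blt @i4  | no-port BR/BR
4. blt;add @i5/i6  | 2-wide
5. ld @i7  | no-port MEM/MEM
6. ld @i8  | no-port MEM/MEM
7. ld @i9  | no-port MEM/MEM
8. st;add @i10/i11  | 2-wide
9. st @i12  | tail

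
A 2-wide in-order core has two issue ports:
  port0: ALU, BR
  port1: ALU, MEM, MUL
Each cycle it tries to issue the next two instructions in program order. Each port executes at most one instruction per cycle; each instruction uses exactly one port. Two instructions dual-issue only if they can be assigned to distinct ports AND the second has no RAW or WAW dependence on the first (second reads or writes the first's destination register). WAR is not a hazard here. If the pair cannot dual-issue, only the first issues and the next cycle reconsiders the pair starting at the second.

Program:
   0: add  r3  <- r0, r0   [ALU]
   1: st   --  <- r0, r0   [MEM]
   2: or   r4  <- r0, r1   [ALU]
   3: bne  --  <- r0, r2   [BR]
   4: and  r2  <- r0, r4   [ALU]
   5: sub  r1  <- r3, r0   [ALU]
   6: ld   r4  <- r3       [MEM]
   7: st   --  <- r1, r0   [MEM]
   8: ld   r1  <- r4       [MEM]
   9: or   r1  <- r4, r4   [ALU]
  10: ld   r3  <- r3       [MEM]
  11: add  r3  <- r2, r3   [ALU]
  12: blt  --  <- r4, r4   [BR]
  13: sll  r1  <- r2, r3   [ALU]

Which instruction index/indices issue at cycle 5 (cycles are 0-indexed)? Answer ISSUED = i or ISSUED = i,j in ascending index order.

ISSUED = 8

  cy0 -> i0/i1 (add.ALU/st.MEM) 2-wide
  cy1 -> i2/i3 (or.ALU/bne.BR) 2-wide
  cy2 -> i4/i5 (and.ALU/sub.ALU) 2-wide
  cy3 -> i6 (ld.MEM) no-port MEM/MEM
  cy4 -> i7 (st.MEM) no-port MEM/MEM
  cy5 -> i8 (ld.MEM) WAW r1
  cy6 -> i9/i10 (or.ALU/ld.MEM) 2-wide
  cy7 -> i11/i12 (add.ALU/blt.BR) 2-wide
  cy8 -> i13 (sll.ALU) tail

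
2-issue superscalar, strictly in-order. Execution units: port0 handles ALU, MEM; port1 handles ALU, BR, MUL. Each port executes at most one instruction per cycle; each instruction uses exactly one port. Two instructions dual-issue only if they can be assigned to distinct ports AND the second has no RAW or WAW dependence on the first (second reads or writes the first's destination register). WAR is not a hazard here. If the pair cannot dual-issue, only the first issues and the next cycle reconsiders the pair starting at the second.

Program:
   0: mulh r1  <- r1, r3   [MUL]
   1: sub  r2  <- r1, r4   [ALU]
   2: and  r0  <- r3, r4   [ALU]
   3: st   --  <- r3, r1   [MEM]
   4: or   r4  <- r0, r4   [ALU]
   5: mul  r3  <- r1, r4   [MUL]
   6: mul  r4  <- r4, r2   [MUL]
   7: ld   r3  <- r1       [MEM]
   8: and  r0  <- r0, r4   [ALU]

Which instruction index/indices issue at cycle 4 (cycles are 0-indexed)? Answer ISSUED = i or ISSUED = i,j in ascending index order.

ISSUED = 6,7

0. mulh.MUL @i0  | RAW r1
1. sub.ALU/and.ALU @i1+i2  | 2-wide
2. st.MEM/or.ALU @i3+i4  | 2-wide
3. mul.MUL @i5  | no-port MUL/MUL
4. mul.MUL/ld.MEM @i6+i7  | 2-wide
5. and.ALU @i8  | tail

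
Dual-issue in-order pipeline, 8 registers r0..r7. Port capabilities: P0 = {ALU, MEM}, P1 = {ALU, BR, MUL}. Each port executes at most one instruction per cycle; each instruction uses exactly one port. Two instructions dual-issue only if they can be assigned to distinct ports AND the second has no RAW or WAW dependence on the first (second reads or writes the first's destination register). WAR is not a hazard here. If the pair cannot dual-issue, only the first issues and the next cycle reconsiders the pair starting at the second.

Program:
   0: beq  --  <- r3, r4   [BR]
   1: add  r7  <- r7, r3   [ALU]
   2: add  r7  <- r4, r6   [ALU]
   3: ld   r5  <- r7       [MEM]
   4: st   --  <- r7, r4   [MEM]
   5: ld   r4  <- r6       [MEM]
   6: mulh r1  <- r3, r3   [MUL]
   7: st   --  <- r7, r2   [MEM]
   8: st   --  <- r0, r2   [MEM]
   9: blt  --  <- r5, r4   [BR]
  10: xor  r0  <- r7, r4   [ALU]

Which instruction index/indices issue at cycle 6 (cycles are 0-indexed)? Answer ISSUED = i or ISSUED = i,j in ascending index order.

ISSUED = 8,9

  cy0 -> i0+i1 (beq.BR add.ALU) 2-wide
  cy1 -> i2 (add.ALU) RAW r7
  cy2 -> i3 (ld.MEM) no-port MEM/MEM
  cy3 -> i4 (st.MEM) no-port MEM/MEM
  cy4 -> i5+i6 (ld.MEM mulh.MUL) 2-wide
  cy5 -> i7 (st.MEM) no-port MEM/MEM
  cy6 -> i8+i9 (st.MEM blt.BR) 2-wide
  cy7 -> i10 (xor.ALU) tail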